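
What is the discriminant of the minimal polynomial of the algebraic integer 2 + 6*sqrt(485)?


The element 2 + 6*sqrt(485) has minimal polynomial:
x^2 - 4*x - 17456
Discriminant = (-4)^2 - 4*(-17456)
= 16 + 69824
= 69840

69840


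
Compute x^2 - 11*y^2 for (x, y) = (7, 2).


x^2 - d*y^2
= 7^2 - 11*2^2
= 49 - 44
= 5

5


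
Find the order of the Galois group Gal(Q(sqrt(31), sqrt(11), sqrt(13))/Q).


The 3 square roots of distinct primes are multiplicatively independent over Q,
so [K:Q] = 2^3 and Gal(K/Q) is isomorphic to (Z/2Z)^3.
|Gal| = 2^3 = 8

8


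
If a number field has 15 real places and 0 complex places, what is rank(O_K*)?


By Dirichlet's unit theorem:
rank = r1 + r2 - 1
= 15 + 0 - 1
= 14

14


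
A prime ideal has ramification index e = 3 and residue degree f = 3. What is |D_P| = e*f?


|D_P| = e * f
= 3 * 3
= 9

9


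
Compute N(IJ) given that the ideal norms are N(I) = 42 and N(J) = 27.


N(IJ) = N(I) * N(J)
= 42 * 27
= 1134

1134


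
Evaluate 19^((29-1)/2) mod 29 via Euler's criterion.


p = 29 is prime and the exponent is (p-1)/2 = 14, so by Euler's criterion 19^14 = (19/29) = +1 or -1 mod 29.
Compute by square-and-multiply:
  14 = 8 + 4 + 2 (binary 1110)
  Repeated squaring mod 29: 19^1 = 19, 19^2 = 13, 19^4 = 24, 19^8 = 25
  19^14 = 19^8 * 19^4 * 19^2 = 25 * 24 * 13 mod 29
    25 * 24 = 600 = 20 mod 29
    20 * 13 = 260 = 28 mod 29
  19^14 = 28 mod 29
Result 28 = p - 1 = -1 mod 29: 19 is a quadratic non-residue mod 29. As a residue in [0, p-1] the value is 28.
19^14 mod 29 = 28

28


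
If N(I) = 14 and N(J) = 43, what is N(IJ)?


N(IJ) = N(I) * N(J)
= 14 * 43
= 602

602


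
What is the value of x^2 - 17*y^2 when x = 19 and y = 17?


x^2 - d*y^2
= 19^2 - 17*17^2
= 361 - 4913
= -4552

-4552


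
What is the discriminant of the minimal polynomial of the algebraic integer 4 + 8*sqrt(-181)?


The element 4 + 8*sqrt(-181) has minimal polynomial:
x^2 - 8*x + 11600
Discriminant = (-8)^2 - 4*(11600)
= 64 - 46400
= -46336

-46336


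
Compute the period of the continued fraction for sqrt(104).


Run the CF algorithm for sqrt(104).
a_0 = floor(sqrt(104)) = 10; set m_0=0, q_0=1.
Recurrence: m' = q*a - m,  q' = (d - m'^2)/q,  a' = floor((a_0 + m')/q').
  step 1: m=10, q=4, a=5
  step 2: m=10, q=1, a=20
a_2 = 2*a_0 = 20, so the period closes here.
sqrt(104) = [10; 5, 20]
Period length = 2

2


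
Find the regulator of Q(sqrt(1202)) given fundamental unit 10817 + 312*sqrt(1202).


epsilon = 10817 + 312*sqrt(1202)
= 21634.0000
R = ln(21634.0000)
= 9.9820

9.9820


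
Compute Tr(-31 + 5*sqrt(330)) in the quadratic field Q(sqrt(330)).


Tr(a + b*sqrt(d)) = (a + b*sqrt(d)) + (a - b*sqrt(d)) = 2a
= 2 * (-31)
= -62

-62


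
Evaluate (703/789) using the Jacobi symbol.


Compute (703/789) via quadratic reciprocity:
  reciprocity: (703/789) -> +(789/703)
  reduce: (86/703)
  pull out 2: (2/703) = +1  (since 703 mod 8 = 7)
  reciprocity: (43/703) -> -(703/43)
  reduce: (15/43)
  reciprocity: (15/43) -> -(43/15)
  reduce: (13/15)
  reciprocity: (13/15) -> +(15/13)
  reduce: (2/13)
  pull out 2: (2/13) = -1  (since 13 mod 8 = 5)
  (1/13) = 1
Product of signs = -1

-1


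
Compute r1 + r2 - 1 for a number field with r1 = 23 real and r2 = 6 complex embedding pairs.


By Dirichlet's unit theorem:
rank = r1 + r2 - 1
= 23 + 6 - 1
= 28

28


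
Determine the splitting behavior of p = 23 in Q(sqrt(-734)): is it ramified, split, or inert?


K = Q(sqrt(-734)). Since d mod 4 = 2, disc(K) = -2936.
Check p | disc: -2936 mod 23 = 8.
p does not divide disc. Compute Legendre symbol (d/p):
2^((23-1)/2) mod 23 = 1
(d/p) = 1, so p splits: (p) = P*P' with e=1, f=1, g=2.
Therefore p is split.

split


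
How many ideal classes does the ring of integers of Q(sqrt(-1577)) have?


K = Q(sqrt(-1577)). d mod 4 = 3, so D = disc(K) = 4d = -6308
h(K) equals the number of primitive reduced positive-definite forms (a, b, c) = a*x^2 + b*x*y + c*y^2 with b^2 - 4ac = D,
where reduced means |b| <= a <= c, with b >= 0 whenever |b| = a or a = c, and primitive means gcd(a, b, c) = 1.
Reduced forces 3a^2 <= |D| = 6308, so 1 <= a <= 45; b must have the parity of D, and c = (b^2 - D)/(4a) must be an integer >= a.
Enumerate a = 1..45, b in [-a, a]:
  a=1: (1, 0, 1577)  [1]
  a=2: (2, 2, 789)  [1]
  a=3: (3, -2, 526), (3, 2, 526)  [2]
  a=4..5: none
  a=6: (6, -2, 263), (6, 2, 263)  [2]
  a=7..8: none
  a=9: (9, -8, 177), (9, 8, 177)  [2]
  a=10..12: none
  a=13: (13, -6, 122), (13, 6, 122)  [2]
  a=14..16: none
  a=17: (17, -4, 93), (17, 4, 93)  [2]
  a=18: (18, -10, 89), (18, 10, 89)  [2]
  a=19: (19, 0, 83)  [1]
  a=20..25: none
  a=26: (26, -6, 61), (26, 6, 61)  [2]
  a=27: (27, -8, 59), (27, 8, 59)  [2]
  a=28..30: none
  a=31: (31, -4, 51), (31, 4, 51)  [2]
  a=32..33: none
  a=34: (34, -30, 53), (34, 30, 53)  [2]
  a=35..37: none
  a=38: (38, 38, 51)  [1]
  a=39: (39, -32, 47), (39, -20, 43), (39, 20, 43), (39, 32, 47)  [4]
  a=40..45: none
Total reduced forms: 1 + 1 + 2 + 2 + 2 + 2 + 2 + 2 + 1 + 2 + 2 + 2 + 2 + 1 + 4 = 28
h = 28

28


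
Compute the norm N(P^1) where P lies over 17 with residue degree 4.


N(P^a) = p^(a*f)
= 17^(1*4)
= 17^4
= 83521

83521


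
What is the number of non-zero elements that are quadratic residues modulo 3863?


For prime p, the number of non-zero quadratic residues is (p-1)/2.
= (3863-1)/2
= 1931

1931


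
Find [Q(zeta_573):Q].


The degree equals Euler's totient phi(573).
573 = 3 * 191
phi(573) = 380

380


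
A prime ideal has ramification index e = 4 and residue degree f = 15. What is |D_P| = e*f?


|D_P| = e * f
= 4 * 15
= 60

60


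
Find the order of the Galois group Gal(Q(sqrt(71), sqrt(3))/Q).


The 2 square roots of distinct primes are multiplicatively independent over Q,
so [K:Q] = 2^2 and Gal(K/Q) is isomorphic to (Z/2Z)^2.
|Gal| = 2^2 = 4

4


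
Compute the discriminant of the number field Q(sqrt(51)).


For K = Q(sqrt(d)) with d squarefree: disc(K) = d if d = 1 mod 4, and disc(K) = 4d if d = 2 or 3 mod 4.
Here d = 51, and d mod 4 = 3.
d = 3 mod 4, not 1 (O_K = Z[sqrt(d)]), so disc(K) = 4d = 4 * (51) = 204

204


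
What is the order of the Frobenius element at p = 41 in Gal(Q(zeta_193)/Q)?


The Frobenius at p in Gal(Q(zeta_n)/Q) = (Z/nZ)* is the class of p, so its order is ord_193(41), the smallest k >= 1 with 41^k = 1 mod 193.
n = 193 = 193, phi(193) = 192; the order divides phi(n).
Divisors of 192: 1, 2, 3, 4, 6, 8, 12, 16, 24, 32, 48, 64, 96, 192
Repeated squaring mod 193: 41^1 = 41, 41^2 = 137, 41^4 = 48, 41^8 = 181, 41^16 = 144, 41^32 = 85, 41^64 = 84, 41^128 = 108
Test divisors in increasing order:
  k=1: 41^1 = 41 mod 193
  k=2: 41^2 = 137 mod 193
  k=3: 41^3 = 137 * 41 = 20 mod 193
  k=4: 41^4 = 48 mod 193
  k=6: 41^6 = 48 * 137 = 14 mod 193
  k=8: 41^8 = 181 mod 193
  k=12: 41^12 = 181 * 48 = 3 mod 193
  k=16: 41^16 = 144 mod 193
  k=24: 41^24 = 144 * 181 = 9 mod 193
  k=32: 41^32 = 85 mod 193
  k=48: 41^48 = 85 * 144 = 81 mod 193
  k=64: 41^64 = 84 mod 193
  k=96: 41^96 = 84 * 85 = 192 mod 193
  k=192: 41^192 = 108 * 84 = 1 mod 193  <- first divisor giving 1
Order = 192

192


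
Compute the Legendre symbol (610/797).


p = 797 is prime, so compute (610/797) with the reciprocity algorithm (Jacobi-symbol steps: pull out 2s via (2/n), flip via reciprocity, reduce):
  pull out 2: (2/797) = -1  (since 797 mod 8 = 5)
  reciprocity: (305/797) -> +(797/305)
  reduce: (187/305)
  reciprocity: (187/305) -> +(305/187)
  reduce: (118/187)
  pull out 2: (2/187) = -1  (since 187 mod 8 = 3)
  reciprocity: (59/187) -> -(187/59)
  reduce: (10/59)
  pull out 2: (2/59) = -1  (since 59 mod 8 = 3)
  reciprocity: (5/59) -> +(59/5)
  reduce: (4/5)
  pull out 2: (2/5) = -1  (since 5 mod 8 = 5)
  pull out 2: (2/5) = -1  (since 5 mod 8 = 5)
  (1/5) = 1
Product of signs = 1
(610/797) = 1

1


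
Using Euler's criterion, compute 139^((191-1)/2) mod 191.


p = 191 is prime and the exponent is (p-1)/2 = 95, so by Euler's criterion 139^95 = (139/191) = +1 or -1 mod 191.
Compute by square-and-multiply:
  95 = 64 + 16 + 8 + 4 + 2 + 1 (binary 1011111)
  Repeated squaring mod 191: 139^1 = 139, 139^2 = 30, 139^4 = 136, 139^8 = 160, 139^16 = 6, 139^32 = 36, 139^64 = 150
  139^95 = 139^64 * 139^16 * 139^8 * 139^4 * 139^2 * 139^1 = 150 * 6 * 160 * 136 * 30 * 139 mod 191
    150 * 6 = 900 = 136 mod 191
    136 * 160 = 21760 = 177 mod 191
    177 * 136 = 24072 = 6 mod 191
    6 * 30 = 180 = 180 mod 191
    180 * 139 = 25020 = 190 mod 191
  139^95 = 190 mod 191
Result 190 = p - 1 = -1 mod 191: 139 is a quadratic non-residue mod 191. As a residue in [0, p-1] the value is 190.
139^95 mod 191 = 190

190


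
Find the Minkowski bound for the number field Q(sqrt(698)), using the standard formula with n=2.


d = 698, d mod 4 = 2, so disc(K) = 4d = 2792; |disc(K)| = 2792
Real quadratic field, so n = 2, s = r2 = 0, r1 = 2
M = (n!/n^n) * (4/pi)^s * sqrt(|disc(K)|) = (2!/2^2) * (4/pi)^0 * sqrt(2792)
= 0.5 * 1.000000 * 52.839379
= 26.4197

26.4197


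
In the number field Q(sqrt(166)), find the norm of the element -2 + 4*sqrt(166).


N(a + b*sqrt(d)) = a^2 - d*b^2
= (-2)^2 - (166)*(4)^2
= 4 - 2656
= -2652

-2652


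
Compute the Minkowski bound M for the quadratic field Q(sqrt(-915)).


d = -915, d mod 4 = 1, so disc(K) = d = -915; |disc(K)| = 915
Imaginary quadratic field, so n = 2, s = r2 = 1, r1 = 0
M = (n!/n^n) * (4/pi)^s * sqrt(|disc(K)|) = (2!/2^2) * (4/pi)^1 * sqrt(915)
= 0.5 * 1.273240 * 30.248967
= 19.2571

19.2571


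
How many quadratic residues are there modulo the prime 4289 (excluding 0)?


For prime p, the number of non-zero quadratic residues is (p-1)/2.
= (4289-1)/2
= 2144

2144


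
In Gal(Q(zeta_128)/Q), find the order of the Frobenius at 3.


The Frobenius at p in Gal(Q(zeta_n)/Q) = (Z/nZ)* is the class of p, so its order is ord_128(3), the smallest k >= 1 with 3^k = 1 mod 128.
n = 128 = 2^7, phi(128) = 64; the order divides phi(n).
Divisors of 64: 1, 2, 4, 8, 16, 32, 64
Repeated squaring mod 128: 3^1 = 3, 3^2 = 9, 3^4 = 81, 3^8 = 33, 3^16 = 65, 3^32 = 1, 3^64 = 1
Test divisors in increasing order:
  k=1: 3^1 = 3 mod 128
  k=2: 3^2 = 9 mod 128
  k=4: 3^4 = 81 mod 128
  k=8: 3^8 = 33 mod 128
  k=16: 3^16 = 65 mod 128
  k=32: 3^32 = 1 mod 128  <- first divisor giving 1
Order = 32

32


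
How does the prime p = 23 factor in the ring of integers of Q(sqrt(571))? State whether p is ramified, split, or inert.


K = Q(sqrt(571)). Since d mod 4 = 3, disc(K) = 2284.
Check p | disc: 2284 mod 23 = 7.
p does not divide disc. Compute Legendre symbol (d/p):
19^((23-1)/2) mod 23 = -1
(d/p) = -1, so p is inert: (p) stays prime with e=1, f=2, g=1.
Therefore p is inert.

inert


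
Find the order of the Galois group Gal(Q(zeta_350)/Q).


|Gal(Q(zeta_350)/Q)| = phi(350)
= 120

120


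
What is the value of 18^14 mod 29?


p = 29 is prime and the exponent is (p-1)/2 = 14, so by Euler's criterion 18^14 = (18/29) = +1 or -1 mod 29.
Compute by square-and-multiply:
  14 = 8 + 4 + 2 (binary 1110)
  Repeated squaring mod 29: 18^1 = 18, 18^2 = 5, 18^4 = 25, 18^8 = 16
  18^14 = 18^8 * 18^4 * 18^2 = 16 * 25 * 5 mod 29
    16 * 25 = 400 = 23 mod 29
    23 * 5 = 115 = 28 mod 29
  18^14 = 28 mod 29
Result 28 = p - 1 = -1 mod 29: 18 is a quadratic non-residue mod 29. As a residue in [0, p-1] the value is 28.
18^14 mod 29 = 28

28


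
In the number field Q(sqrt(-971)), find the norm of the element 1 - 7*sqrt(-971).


N(a + b*sqrt(d)) = a^2 - d*b^2
= (1)^2 - (-971)*(-7)^2
= 1 + 47579
= 47580

47580


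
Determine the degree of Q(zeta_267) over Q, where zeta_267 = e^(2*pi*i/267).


The degree equals Euler's totient phi(267).
267 = 3 * 89
phi(267) = 176

176


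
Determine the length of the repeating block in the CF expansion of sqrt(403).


Run the CF algorithm for sqrt(403).
a_0 = floor(sqrt(403)) = 20; set m_0=0, q_0=1.
Recurrence: m' = q*a - m,  q' = (d - m'^2)/q,  a' = floor((a_0 + m')/q').
  step 1: m=20, q=3, a=13
  step 2: m=19, q=14, a=2
  step 3: m=9, q=23, a=1
  step 4: m=14, q=9, a=3
  step 5: m=13, q=26, a=1
  step 6: m=13, q=9, a=3
  step 7: m=14, q=23, a=1
  step 8: m=9, q=14, a=2
  step 9: m=19, q=3, a=13
  step 10: m=20, q=1, a=40
a_10 = 2*a_0 = 40, so the period closes here.
sqrt(403) = [20; 13, 2, 1, 3, 1, 3, 1, 2, 13, 40]
Period length = 10

10


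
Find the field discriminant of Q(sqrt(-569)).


For K = Q(sqrt(d)) with d squarefree: disc(K) = d if d = 1 mod 4, and disc(K) = 4d if d = 2 or 3 mod 4.
Here d = -569, and d mod 4 = 3.
d = 3 mod 4, not 1 (O_K = Z[sqrt(d)]), so disc(K) = 4d = 4 * (-569) = -2276

-2276


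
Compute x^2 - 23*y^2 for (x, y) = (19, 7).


x^2 - d*y^2
= 19^2 - 23*7^2
= 361 - 1127
= -766

-766


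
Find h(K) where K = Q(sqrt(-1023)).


K = Q(sqrt(-1023)). d mod 4 = 1, so D = disc(K) = d = -1023
h(K) equals the number of primitive reduced positive-definite forms (a, b, c) = a*x^2 + b*x*y + c*y^2 with b^2 - 4ac = D,
where reduced means |b| <= a <= c, with b >= 0 whenever |b| = a or a = c, and primitive means gcd(a, b, c) = 1.
Reduced forces 3a^2 <= |D| = 1023, so 1 <= a <= 18; b must have the parity of D, and c = (b^2 - D)/(4a) must be an integer >= a.
Enumerate a = 1..18, b in [-a, a]:
  a=1: (1, 1, 256)  [1]
  a=2: (2, -1, 128), (2, 1, 128)  [2]
  a=3: (3, 3, 86)  [1]
  a=4: (4, -1, 64), (4, 1, 64)  [2]
  a=5: none
  a=6: (6, -3, 43), (6, 3, 43)  [2]
  a=7: none
  a=8: (8, -1, 32), (8, 1, 32)  [2]
  a=9..10: none
  a=11: (11, 11, 26)  [1]
  a=12: (12, -9, 23), (12, 9, 23)  [2]
  a=13: (13, -11, 22), (13, 11, 22)  [2]
  a=14..15: none
  a=16: (16, 1, 16)  [1]
  a=17..18: none
Total reduced forms: 1 + 2 + 1 + 2 + 2 + 2 + 1 + 2 + 2 + 1 = 16
h = 16

16


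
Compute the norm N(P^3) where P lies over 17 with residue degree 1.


N(P^a) = p^(a*f)
= 17^(3*1)
= 17^3
= 4913

4913


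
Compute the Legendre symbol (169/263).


p = 263 is prime, so compute (169/263) with the reciprocity algorithm (Jacobi-symbol steps: pull out 2s via (2/n), flip via reciprocity, reduce):
  reciprocity: (169/263) -> +(263/169)
  reduce: (94/169)
  pull out 2: (2/169) = +1  (since 169 mod 8 = 1)
  reciprocity: (47/169) -> +(169/47)
  reduce: (28/47)
  pull out 2: (2/47) = +1  (since 47 mod 8 = 7)
  pull out 2: (2/47) = +1  (since 47 mod 8 = 7)
  reciprocity: (7/47) -> -(47/7)
  reduce: (5/7)
  reciprocity: (5/7) -> +(7/5)
  reduce: (2/5)
  pull out 2: (2/5) = -1  (since 5 mod 8 = 5)
  (1/5) = 1
Product of signs = 1
(169/263) = 1

1


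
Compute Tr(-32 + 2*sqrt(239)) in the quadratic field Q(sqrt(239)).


Tr(a + b*sqrt(d)) = (a + b*sqrt(d)) + (a - b*sqrt(d)) = 2a
= 2 * (-32)
= -64

-64


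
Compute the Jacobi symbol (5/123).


Compute (5/123) via quadratic reciprocity:
  reciprocity: (5/123) -> +(123/5)
  reduce: (3/5)
  reciprocity: (3/5) -> +(5/3)
  reduce: (2/3)
  pull out 2: (2/3) = -1  (since 3 mod 8 = 3)
  (1/3) = 1
Product of signs = -1

-1


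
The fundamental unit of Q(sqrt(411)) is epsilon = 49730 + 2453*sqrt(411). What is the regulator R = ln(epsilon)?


epsilon = 49730 + 2453*sqrt(411)
= 99460.0000
R = ln(99460.0000)
= 11.5075

11.5075


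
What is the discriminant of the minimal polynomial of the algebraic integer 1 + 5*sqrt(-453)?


The element 1 + 5*sqrt(-453) has minimal polynomial:
x^2 - 2*x + 11326
Discriminant = (-2)^2 - 4*(11326)
= 4 - 45304
= -45300

-45300


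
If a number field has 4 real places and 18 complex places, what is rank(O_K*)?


By Dirichlet's unit theorem:
rank = r1 + r2 - 1
= 4 + 18 - 1
= 21

21


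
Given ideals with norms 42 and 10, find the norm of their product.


N(IJ) = N(I) * N(J)
= 42 * 10
= 420

420


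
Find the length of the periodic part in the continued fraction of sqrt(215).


Run the CF algorithm for sqrt(215).
a_0 = floor(sqrt(215)) = 14; set m_0=0, q_0=1.
Recurrence: m' = q*a - m,  q' = (d - m'^2)/q,  a' = floor((a_0 + m')/q').
  step 1: m=14, q=19, a=1
  step 2: m=5, q=10, a=1
  step 3: m=5, q=19, a=1
  step 4: m=14, q=1, a=28
a_4 = 2*a_0 = 28, so the period closes here.
sqrt(215) = [14; 1, 1, 1, 28]
Period length = 4

4


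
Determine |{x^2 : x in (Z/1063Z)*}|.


For prime p, the number of non-zero quadratic residues is (p-1)/2.
= (1063-1)/2
= 531

531


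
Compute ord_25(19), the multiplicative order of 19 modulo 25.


We want ord_25(19), the smallest k >= 1 with 19^k = 1 mod 25.
n = 25 = 5^2, phi(25) = 20; the order divides phi(n).
Divisors of 20: 1, 2, 4, 5, 10, 20
Repeated squaring mod 25: 19^1 = 19, 19^2 = 11, 19^4 = 21, 19^8 = 16, 19^16 = 6
Test divisors in increasing order:
  k=1: 19^1 = 19 mod 25
  k=2: 19^2 = 11 mod 25
  k=4: 19^4 = 21 mod 25
  k=5: 19^5 = 21 * 19 = 24 mod 25
  k=10: 19^10 = 16 * 11 = 1 mod 25  <- first divisor giving 1
Order = 10

10


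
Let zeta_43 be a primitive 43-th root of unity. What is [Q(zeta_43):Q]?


The degree equals Euler's totient phi(43).
43 = 43
phi(43) = 42

42


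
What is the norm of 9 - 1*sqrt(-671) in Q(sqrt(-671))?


N(a + b*sqrt(d)) = a^2 - d*b^2
= (9)^2 - (-671)*(-1)^2
= 81 + 671
= 752

752


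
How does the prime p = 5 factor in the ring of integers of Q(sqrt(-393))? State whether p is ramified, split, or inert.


K = Q(sqrt(-393)). Since d mod 4 = 3, disc(K) = -1572.
Check p | disc: -1572 mod 5 = 3.
p does not divide disc. Compute Legendre symbol (d/p):
2^((5-1)/2) mod 5 = -1
(d/p) = -1, so p is inert: (p) stays prime with e=1, f=2, g=1.
Therefore p is inert.

inert


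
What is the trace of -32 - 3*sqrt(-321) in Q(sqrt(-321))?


Tr(a + b*sqrt(d)) = (a + b*sqrt(d)) + (a - b*sqrt(d)) = 2a
= 2 * (-32)
= -64

-64


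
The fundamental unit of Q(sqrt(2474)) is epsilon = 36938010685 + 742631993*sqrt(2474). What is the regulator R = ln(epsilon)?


epsilon = 36938010685 + 742631993*sqrt(2474)
= 7.3876e+10
R = ln(7.3876e+10)
= 25.0257

25.0257


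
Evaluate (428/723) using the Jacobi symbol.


Compute (428/723) via quadratic reciprocity:
  pull out 2: (2/723) = -1  (since 723 mod 8 = 3)
  pull out 2: (2/723) = -1  (since 723 mod 8 = 3)
  reciprocity: (107/723) -> -(723/107)
  reduce: (81/107)
  reciprocity: (81/107) -> +(107/81)
  reduce: (26/81)
  pull out 2: (2/81) = +1  (since 81 mod 8 = 1)
  reciprocity: (13/81) -> +(81/13)
  reduce: (3/13)
  reciprocity: (3/13) -> +(13/3)
  reduce: (1/3)
  (1/3) = 1
Product of signs = -1

-1


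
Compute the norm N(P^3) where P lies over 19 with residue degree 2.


N(P^a) = p^(a*f)
= 19^(3*2)
= 19^6
= 47045881

47045881


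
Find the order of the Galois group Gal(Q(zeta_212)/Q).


|Gal(Q(zeta_212)/Q)| = phi(212)
= 104

104


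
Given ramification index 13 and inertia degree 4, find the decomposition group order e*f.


|D_P| = e * f
= 13 * 4
= 52

52


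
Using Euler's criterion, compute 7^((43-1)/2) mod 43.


p = 43 is prime and the exponent is (p-1)/2 = 21, so by Euler's criterion 7^21 = (7/43) = +1 or -1 mod 43.
Compute by square-and-multiply:
  21 = 16 + 4 + 1 (binary 10101)
  Repeated squaring mod 43: 7^1 = 7, 7^2 = 6, 7^4 = 36, 7^8 = 6, 7^16 = 36
  7^21 = 7^16 * 7^4 * 7^1 = 36 * 36 * 7 mod 43
    36 * 36 = 1296 = 6 mod 43
    6 * 7 = 42 = 42 mod 43
  7^21 = 42 mod 43
Result 42 = p - 1 = -1 mod 43: 7 is a quadratic non-residue mod 43. As a residue in [0, p-1] the value is 42.
7^21 mod 43 = 42

42


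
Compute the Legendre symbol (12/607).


p = 607 is prime, so compute (12/607) with the reciprocity algorithm (Jacobi-symbol steps: pull out 2s via (2/n), flip via reciprocity, reduce):
  pull out 2: (2/607) = +1  (since 607 mod 8 = 7)
  pull out 2: (2/607) = +1  (since 607 mod 8 = 7)
  reciprocity: (3/607) -> -(607/3)
  reduce: (1/3)
  (1/3) = 1
Product of signs = -1
(12/607) = -1

-1


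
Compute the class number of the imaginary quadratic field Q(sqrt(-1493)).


K = Q(sqrt(-1493)). d mod 4 = 3, so D = disc(K) = 4d = -5972
h(K) equals the number of primitive reduced positive-definite forms (a, b, c) = a*x^2 + b*x*y + c*y^2 with b^2 - 4ac = D,
where reduced means |b| <= a <= c, with b >= 0 whenever |b| = a or a = c, and primitive means gcd(a, b, c) = 1.
Reduced forces 3a^2 <= |D| = 5972, so 1 <= a <= 44; b must have the parity of D, and c = (b^2 - D)/(4a) must be an integer >= a.
Enumerate a = 1..44, b in [-a, a]:
  a=1: (1, 0, 1493)  [1]
  a=2: (2, 2, 747)  [1]
  a=3: (3, -2, 498), (3, 2, 498)  [2]
  a=4..5: none
  a=6: (6, -2, 249), (6, 2, 249)  [2]
  a=7..8: none
  a=9: (9, -2, 166), (9, 2, 166)  [2]
  a=10: none
  a=11: (11, -10, 138), (11, 10, 138)  [2]
  a=12..17: none
  a=18: (18, -2, 83), (18, 2, 83)  [2]
  a=19..21: none
  a=22: (22, -10, 69), (22, 10, 69)  [2]
  a=23: (23, -10, 66), (23, 10, 66)  [2]
  a=24..26: none
  a=27: (27, -20, 59), (27, 20, 59)  [2]
  a=28..32: none
  a=33: (33, -32, 53), (33, -10, 46), (33, 10, 46), (33, 32, 53)  [4]
  a=34..44: none
Total reduced forms: 1 + 1 + 2 + 2 + 2 + 2 + 2 + 2 + 2 + 2 + 4 = 22
h = 22

22


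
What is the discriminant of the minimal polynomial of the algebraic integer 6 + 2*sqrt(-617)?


The element 6 + 2*sqrt(-617) has minimal polynomial:
x^2 - 12*x + 2504
Discriminant = (-12)^2 - 4*(2504)
= 144 - 10016
= -9872

-9872


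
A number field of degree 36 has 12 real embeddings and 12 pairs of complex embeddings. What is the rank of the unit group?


By Dirichlet's unit theorem:
rank = r1 + r2 - 1
= 12 + 12 - 1
= 23

23


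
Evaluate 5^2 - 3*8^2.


x^2 - d*y^2
= 5^2 - 3*8^2
= 25 - 192
= -167

-167


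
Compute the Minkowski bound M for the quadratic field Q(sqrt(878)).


d = 878, d mod 4 = 2, so disc(K) = 4d = 3512; |disc(K)| = 3512
Real quadratic field, so n = 2, s = r2 = 0, r1 = 2
M = (n!/n^n) * (4/pi)^s * sqrt(|disc(K)|) = (2!/2^2) * (4/pi)^0 * sqrt(3512)
= 0.5 * 1.000000 * 59.262130
= 29.6311

29.6311


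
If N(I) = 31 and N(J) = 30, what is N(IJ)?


N(IJ) = N(I) * N(J)
= 31 * 30
= 930

930


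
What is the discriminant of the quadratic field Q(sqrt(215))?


For K = Q(sqrt(d)) with d squarefree: disc(K) = d if d = 1 mod 4, and disc(K) = 4d if d = 2 or 3 mod 4.
Here d = 215, and d mod 4 = 3.
d = 3 mod 4, not 1 (O_K = Z[sqrt(d)]), so disc(K) = 4d = 4 * (215) = 860

860


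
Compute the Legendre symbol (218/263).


p = 263 is prime, so compute (218/263) with the reciprocity algorithm (Jacobi-symbol steps: pull out 2s via (2/n), flip via reciprocity, reduce):
  pull out 2: (2/263) = +1  (since 263 mod 8 = 7)
  reciprocity: (109/263) -> +(263/109)
  reduce: (45/109)
  reciprocity: (45/109) -> +(109/45)
  reduce: (19/45)
  reciprocity: (19/45) -> +(45/19)
  reduce: (7/19)
  reciprocity: (7/19) -> -(19/7)
  reduce: (5/7)
  reciprocity: (5/7) -> +(7/5)
  reduce: (2/5)
  pull out 2: (2/5) = -1  (since 5 mod 8 = 5)
  (1/5) = 1
Product of signs = 1
(218/263) = 1

1


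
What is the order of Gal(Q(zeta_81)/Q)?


|Gal(Q(zeta_81)/Q)| = phi(81)
= 54

54


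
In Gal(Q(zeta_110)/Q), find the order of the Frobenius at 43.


The Frobenius at p in Gal(Q(zeta_n)/Q) = (Z/nZ)* is the class of p, so its order is ord_110(43), the smallest k >= 1 with 43^k = 1 mod 110.
n = 110 = 2 * 5 * 11, phi(110) = 40; the order divides phi(n).
Divisors of 40: 1, 2, 4, 5, 8, 10, 20, 40
Repeated squaring mod 110: 43^1 = 43, 43^2 = 89, 43^4 = 1, 43^8 = 1, 43^16 = 1, 43^32 = 1
Test divisors in increasing order:
  k=1: 43^1 = 43 mod 110
  k=2: 43^2 = 89 mod 110
  k=4: 43^4 = 1 mod 110  <- first divisor giving 1
Order = 4

4


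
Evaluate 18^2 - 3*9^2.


x^2 - d*y^2
= 18^2 - 3*9^2
= 324 - 243
= 81

81


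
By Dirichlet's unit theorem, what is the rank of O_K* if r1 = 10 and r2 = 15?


By Dirichlet's unit theorem:
rank = r1 + r2 - 1
= 10 + 15 - 1
= 24

24


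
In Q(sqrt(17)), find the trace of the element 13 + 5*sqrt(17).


Tr(a + b*sqrt(d)) = (a + b*sqrt(d)) + (a - b*sqrt(d)) = 2a
= 2 * (13)
= 26

26


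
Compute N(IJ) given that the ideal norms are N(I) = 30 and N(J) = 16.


N(IJ) = N(I) * N(J)
= 30 * 16
= 480

480


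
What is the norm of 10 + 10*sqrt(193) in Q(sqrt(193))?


N(a + b*sqrt(d)) = a^2 - d*b^2
= (10)^2 - (193)*(10)^2
= 100 - 19300
= -19200

-19200


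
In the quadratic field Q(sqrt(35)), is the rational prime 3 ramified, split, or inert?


K = Q(sqrt(35)). Since d mod 4 = 3, disc(K) = 140.
Check p | disc: 140 mod 3 = 2.
p does not divide disc. Compute Legendre symbol (d/p):
2^((3-1)/2) mod 3 = -1
(d/p) = -1, so p is inert: (p) stays prime with e=1, f=2, g=1.
Therefore p is inert.

inert


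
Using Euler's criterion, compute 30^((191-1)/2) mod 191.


p = 191 is prime and the exponent is (p-1)/2 = 95, so by Euler's criterion 30^95 = (30/191) = +1 or -1 mod 191.
Compute by square-and-multiply:
  95 = 64 + 16 + 8 + 4 + 2 + 1 (binary 1011111)
  Repeated squaring mod 191: 30^1 = 30, 30^2 = 136, 30^4 = 160, 30^8 = 6, 30^16 = 36, 30^32 = 150, 30^64 = 153
  30^95 = 30^64 * 30^16 * 30^8 * 30^4 * 30^2 * 30^1 = 153 * 36 * 6 * 160 * 136 * 30 mod 191
    153 * 36 = 5508 = 160 mod 191
    160 * 6 = 960 = 5 mod 191
    5 * 160 = 800 = 36 mod 191
    36 * 136 = 4896 = 121 mod 191
    121 * 30 = 3630 = 1 mod 191
  30^95 = 1 mod 191
Result 1: 30 is a quadratic residue mod 191.
30^95 mod 191 = 1

1


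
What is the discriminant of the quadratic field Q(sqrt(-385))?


For K = Q(sqrt(d)) with d squarefree: disc(K) = d if d = 1 mod 4, and disc(K) = 4d if d = 2 or 3 mod 4.
Here d = -385, and d mod 4 = 3.
d = 3 mod 4, not 1 (O_K = Z[sqrt(d)]), so disc(K) = 4d = 4 * (-385) = -1540

-1540


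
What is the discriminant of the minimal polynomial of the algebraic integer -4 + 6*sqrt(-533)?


The element -4 + 6*sqrt(-533) has minimal polynomial:
x^2 + 8*x + 19204
Discriminant = (8)^2 - 4*(19204)
= 64 - 76816
= -76752

-76752


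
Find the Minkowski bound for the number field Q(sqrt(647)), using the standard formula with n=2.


d = 647, d mod 4 = 3, so disc(K) = 4d = 2588; |disc(K)| = 2588
Real quadratic field, so n = 2, s = r2 = 0, r1 = 2
M = (n!/n^n) * (4/pi)^s * sqrt(|disc(K)|) = (2!/2^2) * (4/pi)^0 * sqrt(2588)
= 0.5 * 1.000000 * 50.872389
= 25.4362

25.4362


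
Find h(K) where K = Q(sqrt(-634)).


K = Q(sqrt(-634)). d mod 4 = 2, so D = disc(K) = 4d = -2536
h(K) equals the number of primitive reduced positive-definite forms (a, b, c) = a*x^2 + b*x*y + c*y^2 with b^2 - 4ac = D,
where reduced means |b| <= a <= c, with b >= 0 whenever |b| = a or a = c, and primitive means gcd(a, b, c) = 1.
Reduced forces 3a^2 <= |D| = 2536, so 1 <= a <= 29; b must have the parity of D, and c = (b^2 - D)/(4a) must be an integer >= a.
Enumerate a = 1..29, b in [-a, a]:
  a=1: (1, 0, 634)  [1]
  a=2: (2, 0, 317)  [1]
  a=3..4: none
  a=5: (5, -2, 127), (5, 2, 127)  [2]
  a=6..9: none
  a=10: (10, -8, 65), (10, 8, 65)  [2]
  a=11: (11, -4, 58), (11, 4, 58)  [2]
  a=12: none
  a=13: (13, -8, 50), (13, 8, 50)  [2]
  a=14..21: none
  a=22: (22, -4, 29), (22, 4, 29)  [2]
  a=23..24: none
  a=25: (25, -8, 26), (25, 8, 26)  [2]
  a=26..29: none
Total reduced forms: 1 + 1 + 2 + 2 + 2 + 2 + 2 + 2 = 14
h = 14

14


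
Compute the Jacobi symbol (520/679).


Compute (520/679) via quadratic reciprocity:
  pull out 2: (2/679) = +1  (since 679 mod 8 = 7)
  pull out 2: (2/679) = +1  (since 679 mod 8 = 7)
  pull out 2: (2/679) = +1  (since 679 mod 8 = 7)
  reciprocity: (65/679) -> +(679/65)
  reduce: (29/65)
  reciprocity: (29/65) -> +(65/29)
  reduce: (7/29)
  reciprocity: (7/29) -> +(29/7)
  reduce: (1/7)
  (1/7) = 1
Product of signs = 1

1


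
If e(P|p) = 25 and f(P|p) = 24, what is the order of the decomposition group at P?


|D_P| = e * f
= 25 * 24
= 600

600


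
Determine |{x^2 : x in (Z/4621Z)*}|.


For prime p, the number of non-zero quadratic residues is (p-1)/2.
= (4621-1)/2
= 2310

2310


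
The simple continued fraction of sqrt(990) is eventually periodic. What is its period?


Run the CF algorithm for sqrt(990).
a_0 = floor(sqrt(990)) = 31; set m_0=0, q_0=1.
Recurrence: m' = q*a - m,  q' = (d - m'^2)/q,  a' = floor((a_0 + m')/q').
  step 1: m=31, q=29, a=2
  step 2: m=27, q=9, a=6
  step 3: m=27, q=29, a=2
  step 4: m=31, q=1, a=62
a_4 = 2*a_0 = 62, so the period closes here.
sqrt(990) = [31; 2, 6, 2, 62]
Period length = 4

4


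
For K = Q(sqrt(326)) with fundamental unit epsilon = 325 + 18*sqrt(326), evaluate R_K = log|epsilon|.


epsilon = 325 + 18*sqrt(326)
= 649.9985
R = ln(649.9985)
= 6.4770

6.4770


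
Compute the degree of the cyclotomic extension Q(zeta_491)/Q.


The degree equals Euler's totient phi(491).
491 = 491
phi(491) = 490

490


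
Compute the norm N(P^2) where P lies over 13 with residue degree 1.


N(P^a) = p^(a*f)
= 13^(2*1)
= 13^2
= 169

169


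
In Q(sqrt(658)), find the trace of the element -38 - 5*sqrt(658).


Tr(a + b*sqrt(d)) = (a + b*sqrt(d)) + (a - b*sqrt(d)) = 2a
= 2 * (-38)
= -76

-76


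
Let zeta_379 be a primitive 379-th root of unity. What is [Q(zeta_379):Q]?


The degree equals Euler's totient phi(379).
379 = 379
phi(379) = 378

378


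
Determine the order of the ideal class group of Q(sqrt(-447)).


K = Q(sqrt(-447)). d mod 4 = 1, so D = disc(K) = d = -447
h(K) equals the number of primitive reduced positive-definite forms (a, b, c) = a*x^2 + b*x*y + c*y^2 with b^2 - 4ac = D,
where reduced means |b| <= a <= c, with b >= 0 whenever |b| = a or a = c, and primitive means gcd(a, b, c) = 1.
Reduced forces 3a^2 <= |D| = 447, so 1 <= a <= 12; b must have the parity of D, and c = (b^2 - D)/(4a) must be an integer >= a.
Enumerate a = 1..12, b in [-a, a]:
  a=1: (1, 1, 112)  [1]
  a=2: (2, -1, 56), (2, 1, 56)  [2]
  a=3: (3, 3, 38)  [1]
  a=4: (4, -1, 28), (4, 1, 28)  [2]
  a=5: none
  a=6: (6, -3, 19), (6, 3, 19)  [2]
  a=7: (7, -1, 16), (7, 1, 16)  [2]
  a=8: (8, -1, 14), (8, 1, 14)  [2]
  a=9..10: none
  a=11: (11, -9, 12), (11, 9, 12)  [2]
  a=12: none
Total reduced forms: 1 + 2 + 1 + 2 + 2 + 2 + 2 + 2 = 14
h = 14

14


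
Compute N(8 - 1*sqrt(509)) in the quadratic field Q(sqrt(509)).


N(a + b*sqrt(d)) = a^2 - d*b^2
= (8)^2 - (509)*(-1)^2
= 64 - 509
= -445

-445


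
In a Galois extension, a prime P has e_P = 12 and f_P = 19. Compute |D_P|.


|D_P| = e * f
= 12 * 19
= 228

228


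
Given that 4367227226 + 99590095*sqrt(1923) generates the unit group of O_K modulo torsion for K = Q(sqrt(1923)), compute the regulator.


epsilon = 4367227226 + 99590095*sqrt(1923)
= 8.7345e+09
R = ln(8.7345e+09)
= 22.8905

22.8905


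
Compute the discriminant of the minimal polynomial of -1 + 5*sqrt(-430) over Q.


The element -1 + 5*sqrt(-430) has minimal polynomial:
x^2 + 2*x + 10751
Discriminant = (2)^2 - 4*(10751)
= 4 - 43004
= -43000

-43000


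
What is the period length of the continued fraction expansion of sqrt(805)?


Run the CF algorithm for sqrt(805).
a_0 = floor(sqrt(805)) = 28; set m_0=0, q_0=1.
Recurrence: m' = q*a - m,  q' = (d - m'^2)/q,  a' = floor((a_0 + m')/q').
  step 1: m=28, q=21, a=2
  step 2: m=14, q=29, a=1
  step 3: m=15, q=20, a=2
  step 4: m=25, q=9, a=5
  step 5: m=20, q=45, a=1
  step 6: m=25, q=4, a=13
  step 7: m=27, q=19, a=2
  step 8: m=11, q=36, a=1
  step 9: m=25, q=5, a=10
  step 10: m=25, q=36, a=1
  step 11: m=11, q=19, a=2
  step 12: m=27, q=4, a=13
  step 13: m=25, q=45, a=1
  step 14: m=20, q=9, a=5
  step 15: m=25, q=20, a=2
  step 16: m=15, q=29, a=1
  step 17: m=14, q=21, a=2
  step 18: m=28, q=1, a=56
a_18 = 2*a_0 = 56, so the period closes here.
sqrt(805) = [28; 2, 1, 2, 5, 1, 13, 2, 1, 10, 1, 2, 13, 1, 5, 2, 1, 2, 56]
Period length = 18

18


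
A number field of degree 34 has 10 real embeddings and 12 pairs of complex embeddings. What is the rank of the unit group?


By Dirichlet's unit theorem:
rank = r1 + r2 - 1
= 10 + 12 - 1
= 21

21


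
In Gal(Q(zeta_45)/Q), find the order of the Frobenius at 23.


The Frobenius at p in Gal(Q(zeta_n)/Q) = (Z/nZ)* is the class of p, so its order is ord_45(23), the smallest k >= 1 with 23^k = 1 mod 45.
n = 45 = 3^2 * 5, phi(45) = 24; the order divides phi(n).
Divisors of 24: 1, 2, 3, 4, 6, 8, 12, 24
Repeated squaring mod 45: 23^1 = 23, 23^2 = 34, 23^4 = 31, 23^8 = 16, 23^16 = 31
Test divisors in increasing order:
  k=1: 23^1 = 23 mod 45
  k=2: 23^2 = 34 mod 45
  k=3: 23^3 = 34 * 23 = 17 mod 45
  k=4: 23^4 = 31 mod 45
  k=6: 23^6 = 31 * 34 = 19 mod 45
  k=8: 23^8 = 16 mod 45
  k=12: 23^12 = 16 * 31 = 1 mod 45  <- first divisor giving 1
Order = 12

12


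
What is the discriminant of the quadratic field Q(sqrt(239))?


For K = Q(sqrt(d)) with d squarefree: disc(K) = d if d = 1 mod 4, and disc(K) = 4d if d = 2 or 3 mod 4.
Here d = 239, and d mod 4 = 3.
d = 3 mod 4, not 1 (O_K = Z[sqrt(d)]), so disc(K) = 4d = 4 * (239) = 956

956


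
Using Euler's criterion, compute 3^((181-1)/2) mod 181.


p = 181 is prime and the exponent is (p-1)/2 = 90, so by Euler's criterion 3^90 = (3/181) = +1 or -1 mod 181.
Compute by square-and-multiply:
  90 = 64 + 16 + 8 + 2 (binary 1011010)
  Repeated squaring mod 181: 3^1 = 3, 3^2 = 9, 3^4 = 81, 3^8 = 45, 3^16 = 34, 3^32 = 70, 3^64 = 13
  3^90 = 3^64 * 3^16 * 3^8 * 3^2 = 13 * 34 * 45 * 9 mod 181
    13 * 34 = 442 = 80 mod 181
    80 * 45 = 3600 = 161 mod 181
    161 * 9 = 1449 = 1 mod 181
  3^90 = 1 mod 181
Result 1: 3 is a quadratic residue mod 181.
3^90 mod 181 = 1

1


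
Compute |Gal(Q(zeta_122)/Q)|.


|Gal(Q(zeta_122)/Q)| = phi(122)
= 60

60


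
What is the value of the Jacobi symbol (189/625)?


Compute (189/625) via quadratic reciprocity:
  reciprocity: (189/625) -> +(625/189)
  reduce: (58/189)
  pull out 2: (2/189) = -1  (since 189 mod 8 = 5)
  reciprocity: (29/189) -> +(189/29)
  reduce: (15/29)
  reciprocity: (15/29) -> +(29/15)
  reduce: (14/15)
  pull out 2: (2/15) = +1  (since 15 mod 8 = 7)
  reciprocity: (7/15) -> -(15/7)
  reduce: (1/7)
  (1/7) = 1
Product of signs = 1

1


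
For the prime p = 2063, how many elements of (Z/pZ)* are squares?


For prime p, the number of non-zero quadratic residues is (p-1)/2.
= (2063-1)/2
= 1031

1031


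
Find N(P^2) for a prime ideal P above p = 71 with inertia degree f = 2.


N(P^a) = p^(a*f)
= 71^(2*2)
= 71^4
= 25411681

25411681


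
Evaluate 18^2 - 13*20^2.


x^2 - d*y^2
= 18^2 - 13*20^2
= 324 - 5200
= -4876

-4876


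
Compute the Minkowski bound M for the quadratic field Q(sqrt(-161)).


d = -161, d mod 4 = 3, so disc(K) = 4d = -644; |disc(K)| = 644
Imaginary quadratic field, so n = 2, s = r2 = 1, r1 = 0
M = (n!/n^n) * (4/pi)^s * sqrt(|disc(K)|) = (2!/2^2) * (4/pi)^1 * sqrt(644)
= 0.5 * 1.273240 * 25.377155
= 16.1556

16.1556


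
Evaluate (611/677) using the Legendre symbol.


p = 677 is prime, so compute (611/677) with the reciprocity algorithm (Jacobi-symbol steps: pull out 2s via (2/n), flip via reciprocity, reduce):
  reciprocity: (611/677) -> +(677/611)
  reduce: (66/611)
  pull out 2: (2/611) = -1  (since 611 mod 8 = 3)
  reciprocity: (33/611) -> +(611/33)
  reduce: (17/33)
  reciprocity: (17/33) -> +(33/17)
  reduce: (16/17)
  pull out 2: (2/17) = +1  (since 17 mod 8 = 1)
  pull out 2: (2/17) = +1  (since 17 mod 8 = 1)
  pull out 2: (2/17) = +1  (since 17 mod 8 = 1)
  pull out 2: (2/17) = +1  (since 17 mod 8 = 1)
  (1/17) = 1
Product of signs = -1
(611/677) = -1

-1


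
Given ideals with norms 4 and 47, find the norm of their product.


N(IJ) = N(I) * N(J)
= 4 * 47
= 188

188


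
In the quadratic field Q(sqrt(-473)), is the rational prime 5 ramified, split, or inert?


K = Q(sqrt(-473)). Since d mod 4 = 3, disc(K) = -1892.
Check p | disc: -1892 mod 5 = 3.
p does not divide disc. Compute Legendre symbol (d/p):
2^((5-1)/2) mod 5 = -1
(d/p) = -1, so p is inert: (p) stays prime with e=1, f=2, g=1.
Therefore p is inert.

inert


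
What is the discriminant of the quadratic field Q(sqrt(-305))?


For K = Q(sqrt(d)) with d squarefree: disc(K) = d if d = 1 mod 4, and disc(K) = 4d if d = 2 or 3 mod 4.
Here d = -305, and d mod 4 = 3.
d = 3 mod 4, not 1 (O_K = Z[sqrt(d)]), so disc(K) = 4d = 4 * (-305) = -1220

-1220


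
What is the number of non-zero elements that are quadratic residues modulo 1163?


For prime p, the number of non-zero quadratic residues is (p-1)/2.
= (1163-1)/2
= 581

581


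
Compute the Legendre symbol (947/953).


p = 953 is prime, so compute (947/953) with the reciprocity algorithm (Jacobi-symbol steps: pull out 2s via (2/n), flip via reciprocity, reduce):
  reciprocity: (947/953) -> +(953/947)
  reduce: (6/947)
  pull out 2: (2/947) = -1  (since 947 mod 8 = 3)
  reciprocity: (3/947) -> -(947/3)
  reduce: (2/3)
  pull out 2: (2/3) = -1  (since 3 mod 8 = 3)
  (1/3) = 1
Product of signs = -1
(947/953) = -1

-1


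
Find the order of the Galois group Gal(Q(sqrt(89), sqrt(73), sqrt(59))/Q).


The 3 square roots of distinct primes are multiplicatively independent over Q,
so [K:Q] = 2^3 and Gal(K/Q) is isomorphic to (Z/2Z)^3.
|Gal| = 2^3 = 8

8


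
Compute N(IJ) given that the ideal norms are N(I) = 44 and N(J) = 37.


N(IJ) = N(I) * N(J)
= 44 * 37
= 1628

1628


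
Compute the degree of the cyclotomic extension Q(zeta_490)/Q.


The degree equals Euler's totient phi(490).
490 = 2 * 5 * 7^2
phi(490) = 168

168


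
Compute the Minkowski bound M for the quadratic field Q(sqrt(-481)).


d = -481, d mod 4 = 3, so disc(K) = 4d = -1924; |disc(K)| = 1924
Imaginary quadratic field, so n = 2, s = r2 = 1, r1 = 0
M = (n!/n^n) * (4/pi)^s * sqrt(|disc(K)|) = (2!/2^2) * (4/pi)^1 * sqrt(1924)
= 0.5 * 1.273240 * 43.863424
= 27.9243

27.9243


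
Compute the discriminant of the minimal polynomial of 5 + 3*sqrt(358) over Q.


The element 5 + 3*sqrt(358) has minimal polynomial:
x^2 - 10*x - 3197
Discriminant = (-10)^2 - 4*(-3197)
= 100 + 12788
= 12888

12888


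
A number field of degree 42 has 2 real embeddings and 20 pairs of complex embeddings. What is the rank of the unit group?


By Dirichlet's unit theorem:
rank = r1 + r2 - 1
= 2 + 20 - 1
= 21

21


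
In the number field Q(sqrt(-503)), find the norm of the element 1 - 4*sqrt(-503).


N(a + b*sqrt(d)) = a^2 - d*b^2
= (1)^2 - (-503)*(-4)^2
= 1 + 8048
= 8049

8049


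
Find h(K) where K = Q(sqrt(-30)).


K = Q(sqrt(-30)). d mod 4 = 2, so D = disc(K) = 4d = -120
h(K) equals the number of primitive reduced positive-definite forms (a, b, c) = a*x^2 + b*x*y + c*y^2 with b^2 - 4ac = D,
where reduced means |b| <= a <= c, with b >= 0 whenever |b| = a or a = c, and primitive means gcd(a, b, c) = 1.
Reduced forces 3a^2 <= |D| = 120, so 1 <= a <= 6; b must have the parity of D, and c = (b^2 - D)/(4a) must be an integer >= a.
Enumerate a = 1..6, b in [-a, a]:
  a=1: (1, 0, 30)  [1]
  a=2: (2, 0, 15)  [1]
  a=3: (3, 0, 10)  [1]
  a=4: none
  a=5: (5, 0, 6)  [1]
  a=6: none
Total reduced forms: 1 + 1 + 1 + 1 = 4
h = 4

4


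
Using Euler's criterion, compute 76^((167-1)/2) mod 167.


p = 167 is prime and the exponent is (p-1)/2 = 83, so by Euler's criterion 76^83 = (76/167) = +1 or -1 mod 167.
Compute by square-and-multiply:
  83 = 64 + 16 + 2 + 1 (binary 1010011)
  Repeated squaring mod 167: 76^1 = 76, 76^2 = 98, 76^4 = 85, 76^8 = 44, 76^16 = 99, 76^32 = 115, 76^64 = 32
  76^83 = 76^64 * 76^16 * 76^2 * 76^1 = 32 * 99 * 98 * 76 mod 167
    32 * 99 = 3168 = 162 mod 167
    162 * 98 = 15876 = 11 mod 167
    11 * 76 = 836 = 1 mod 167
  76^83 = 1 mod 167
Result 1: 76 is a quadratic residue mod 167.
76^83 mod 167 = 1

1


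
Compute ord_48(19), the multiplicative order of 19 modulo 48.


We want ord_48(19), the smallest k >= 1 with 19^k = 1 mod 48.
n = 48 = 2^4 * 3, phi(48) = 16; the order divides phi(n).
Divisors of 16: 1, 2, 4, 8, 16
Repeated squaring mod 48: 19^1 = 19, 19^2 = 25, 19^4 = 1, 19^8 = 1, 19^16 = 1
Test divisors in increasing order:
  k=1: 19^1 = 19 mod 48
  k=2: 19^2 = 25 mod 48
  k=4: 19^4 = 1 mod 48  <- first divisor giving 1
Order = 4

4


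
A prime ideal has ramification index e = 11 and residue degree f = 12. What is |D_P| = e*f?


|D_P| = e * f
= 11 * 12
= 132

132


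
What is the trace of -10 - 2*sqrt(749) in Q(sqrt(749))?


Tr(a + b*sqrt(d)) = (a + b*sqrt(d)) + (a - b*sqrt(d)) = 2a
= 2 * (-10)
= -20

-20


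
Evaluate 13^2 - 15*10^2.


x^2 - d*y^2
= 13^2 - 15*10^2
= 169 - 1500
= -1331

-1331
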